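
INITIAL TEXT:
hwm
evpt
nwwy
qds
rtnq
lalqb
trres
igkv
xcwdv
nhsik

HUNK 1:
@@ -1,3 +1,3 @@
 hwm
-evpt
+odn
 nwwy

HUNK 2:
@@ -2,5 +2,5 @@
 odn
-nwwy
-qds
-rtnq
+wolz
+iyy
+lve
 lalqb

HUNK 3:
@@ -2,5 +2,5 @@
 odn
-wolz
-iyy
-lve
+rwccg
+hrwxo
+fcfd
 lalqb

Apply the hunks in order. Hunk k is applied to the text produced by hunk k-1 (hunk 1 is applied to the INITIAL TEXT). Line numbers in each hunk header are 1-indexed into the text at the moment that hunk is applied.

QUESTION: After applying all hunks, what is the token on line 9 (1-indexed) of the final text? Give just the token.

Answer: xcwdv

Derivation:
Hunk 1: at line 1 remove [evpt] add [odn] -> 10 lines: hwm odn nwwy qds rtnq lalqb trres igkv xcwdv nhsik
Hunk 2: at line 2 remove [nwwy,qds,rtnq] add [wolz,iyy,lve] -> 10 lines: hwm odn wolz iyy lve lalqb trres igkv xcwdv nhsik
Hunk 3: at line 2 remove [wolz,iyy,lve] add [rwccg,hrwxo,fcfd] -> 10 lines: hwm odn rwccg hrwxo fcfd lalqb trres igkv xcwdv nhsik
Final line 9: xcwdv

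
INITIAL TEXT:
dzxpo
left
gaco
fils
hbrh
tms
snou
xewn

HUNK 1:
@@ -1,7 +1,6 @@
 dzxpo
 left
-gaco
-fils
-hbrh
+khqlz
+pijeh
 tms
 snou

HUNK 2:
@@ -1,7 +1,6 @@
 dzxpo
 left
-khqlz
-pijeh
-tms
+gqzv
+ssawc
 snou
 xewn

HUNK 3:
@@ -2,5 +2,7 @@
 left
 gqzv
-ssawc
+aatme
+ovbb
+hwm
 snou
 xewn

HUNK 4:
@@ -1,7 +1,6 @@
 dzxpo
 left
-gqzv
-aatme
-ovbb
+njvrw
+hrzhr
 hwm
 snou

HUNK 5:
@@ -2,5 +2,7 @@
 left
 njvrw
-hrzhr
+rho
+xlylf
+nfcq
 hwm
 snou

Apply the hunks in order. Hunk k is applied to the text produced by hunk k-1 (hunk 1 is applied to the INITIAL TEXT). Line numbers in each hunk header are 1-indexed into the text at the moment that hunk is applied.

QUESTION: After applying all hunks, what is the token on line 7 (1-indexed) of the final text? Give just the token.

Hunk 1: at line 1 remove [gaco,fils,hbrh] add [khqlz,pijeh] -> 7 lines: dzxpo left khqlz pijeh tms snou xewn
Hunk 2: at line 1 remove [khqlz,pijeh,tms] add [gqzv,ssawc] -> 6 lines: dzxpo left gqzv ssawc snou xewn
Hunk 3: at line 2 remove [ssawc] add [aatme,ovbb,hwm] -> 8 lines: dzxpo left gqzv aatme ovbb hwm snou xewn
Hunk 4: at line 1 remove [gqzv,aatme,ovbb] add [njvrw,hrzhr] -> 7 lines: dzxpo left njvrw hrzhr hwm snou xewn
Hunk 5: at line 2 remove [hrzhr] add [rho,xlylf,nfcq] -> 9 lines: dzxpo left njvrw rho xlylf nfcq hwm snou xewn
Final line 7: hwm

Answer: hwm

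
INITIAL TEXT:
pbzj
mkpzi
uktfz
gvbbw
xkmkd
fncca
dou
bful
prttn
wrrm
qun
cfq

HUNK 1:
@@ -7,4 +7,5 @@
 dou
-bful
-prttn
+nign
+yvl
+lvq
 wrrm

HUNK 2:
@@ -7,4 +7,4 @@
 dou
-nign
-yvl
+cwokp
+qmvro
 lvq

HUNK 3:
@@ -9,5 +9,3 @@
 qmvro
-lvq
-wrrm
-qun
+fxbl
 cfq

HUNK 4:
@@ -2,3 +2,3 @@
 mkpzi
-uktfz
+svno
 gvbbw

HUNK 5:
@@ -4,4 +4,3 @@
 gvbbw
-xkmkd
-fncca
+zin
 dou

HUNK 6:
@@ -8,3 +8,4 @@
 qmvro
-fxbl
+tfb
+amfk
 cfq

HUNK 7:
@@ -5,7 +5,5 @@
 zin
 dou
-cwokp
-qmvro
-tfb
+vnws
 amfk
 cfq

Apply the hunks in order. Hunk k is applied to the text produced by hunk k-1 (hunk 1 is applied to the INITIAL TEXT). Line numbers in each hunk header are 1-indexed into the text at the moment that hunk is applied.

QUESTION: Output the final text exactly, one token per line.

Hunk 1: at line 7 remove [bful,prttn] add [nign,yvl,lvq] -> 13 lines: pbzj mkpzi uktfz gvbbw xkmkd fncca dou nign yvl lvq wrrm qun cfq
Hunk 2: at line 7 remove [nign,yvl] add [cwokp,qmvro] -> 13 lines: pbzj mkpzi uktfz gvbbw xkmkd fncca dou cwokp qmvro lvq wrrm qun cfq
Hunk 3: at line 9 remove [lvq,wrrm,qun] add [fxbl] -> 11 lines: pbzj mkpzi uktfz gvbbw xkmkd fncca dou cwokp qmvro fxbl cfq
Hunk 4: at line 2 remove [uktfz] add [svno] -> 11 lines: pbzj mkpzi svno gvbbw xkmkd fncca dou cwokp qmvro fxbl cfq
Hunk 5: at line 4 remove [xkmkd,fncca] add [zin] -> 10 lines: pbzj mkpzi svno gvbbw zin dou cwokp qmvro fxbl cfq
Hunk 6: at line 8 remove [fxbl] add [tfb,amfk] -> 11 lines: pbzj mkpzi svno gvbbw zin dou cwokp qmvro tfb amfk cfq
Hunk 7: at line 5 remove [cwokp,qmvro,tfb] add [vnws] -> 9 lines: pbzj mkpzi svno gvbbw zin dou vnws amfk cfq

Answer: pbzj
mkpzi
svno
gvbbw
zin
dou
vnws
amfk
cfq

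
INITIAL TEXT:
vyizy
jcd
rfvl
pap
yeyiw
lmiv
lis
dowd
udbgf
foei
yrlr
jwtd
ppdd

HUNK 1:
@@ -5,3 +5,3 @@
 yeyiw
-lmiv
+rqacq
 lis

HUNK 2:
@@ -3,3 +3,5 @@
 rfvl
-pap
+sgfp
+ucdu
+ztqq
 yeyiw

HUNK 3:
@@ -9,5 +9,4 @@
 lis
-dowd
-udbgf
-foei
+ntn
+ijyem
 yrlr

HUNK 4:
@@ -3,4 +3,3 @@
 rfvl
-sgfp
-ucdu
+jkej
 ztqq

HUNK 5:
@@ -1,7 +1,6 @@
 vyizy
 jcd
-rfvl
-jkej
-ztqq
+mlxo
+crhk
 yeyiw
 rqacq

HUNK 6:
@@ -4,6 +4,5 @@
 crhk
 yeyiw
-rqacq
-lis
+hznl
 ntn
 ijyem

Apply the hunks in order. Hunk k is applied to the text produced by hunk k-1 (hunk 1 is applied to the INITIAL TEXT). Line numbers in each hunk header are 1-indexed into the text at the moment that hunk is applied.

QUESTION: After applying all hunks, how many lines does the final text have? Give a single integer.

Hunk 1: at line 5 remove [lmiv] add [rqacq] -> 13 lines: vyizy jcd rfvl pap yeyiw rqacq lis dowd udbgf foei yrlr jwtd ppdd
Hunk 2: at line 3 remove [pap] add [sgfp,ucdu,ztqq] -> 15 lines: vyizy jcd rfvl sgfp ucdu ztqq yeyiw rqacq lis dowd udbgf foei yrlr jwtd ppdd
Hunk 3: at line 9 remove [dowd,udbgf,foei] add [ntn,ijyem] -> 14 lines: vyizy jcd rfvl sgfp ucdu ztqq yeyiw rqacq lis ntn ijyem yrlr jwtd ppdd
Hunk 4: at line 3 remove [sgfp,ucdu] add [jkej] -> 13 lines: vyizy jcd rfvl jkej ztqq yeyiw rqacq lis ntn ijyem yrlr jwtd ppdd
Hunk 5: at line 1 remove [rfvl,jkej,ztqq] add [mlxo,crhk] -> 12 lines: vyizy jcd mlxo crhk yeyiw rqacq lis ntn ijyem yrlr jwtd ppdd
Hunk 6: at line 4 remove [rqacq,lis] add [hznl] -> 11 lines: vyizy jcd mlxo crhk yeyiw hznl ntn ijyem yrlr jwtd ppdd
Final line count: 11

Answer: 11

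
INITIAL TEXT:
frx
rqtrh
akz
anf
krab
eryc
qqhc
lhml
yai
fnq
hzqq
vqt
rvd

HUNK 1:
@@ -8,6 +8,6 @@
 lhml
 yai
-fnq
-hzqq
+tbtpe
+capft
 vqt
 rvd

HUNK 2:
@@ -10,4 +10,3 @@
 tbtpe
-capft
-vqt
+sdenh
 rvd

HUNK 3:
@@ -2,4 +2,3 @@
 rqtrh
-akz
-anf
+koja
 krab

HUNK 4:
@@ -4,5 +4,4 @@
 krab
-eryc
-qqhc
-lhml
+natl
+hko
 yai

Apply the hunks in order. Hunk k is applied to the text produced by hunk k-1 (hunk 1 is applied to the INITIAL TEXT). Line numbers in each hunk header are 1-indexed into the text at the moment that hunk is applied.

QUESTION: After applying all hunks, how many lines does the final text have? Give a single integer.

Hunk 1: at line 8 remove [fnq,hzqq] add [tbtpe,capft] -> 13 lines: frx rqtrh akz anf krab eryc qqhc lhml yai tbtpe capft vqt rvd
Hunk 2: at line 10 remove [capft,vqt] add [sdenh] -> 12 lines: frx rqtrh akz anf krab eryc qqhc lhml yai tbtpe sdenh rvd
Hunk 3: at line 2 remove [akz,anf] add [koja] -> 11 lines: frx rqtrh koja krab eryc qqhc lhml yai tbtpe sdenh rvd
Hunk 4: at line 4 remove [eryc,qqhc,lhml] add [natl,hko] -> 10 lines: frx rqtrh koja krab natl hko yai tbtpe sdenh rvd
Final line count: 10

Answer: 10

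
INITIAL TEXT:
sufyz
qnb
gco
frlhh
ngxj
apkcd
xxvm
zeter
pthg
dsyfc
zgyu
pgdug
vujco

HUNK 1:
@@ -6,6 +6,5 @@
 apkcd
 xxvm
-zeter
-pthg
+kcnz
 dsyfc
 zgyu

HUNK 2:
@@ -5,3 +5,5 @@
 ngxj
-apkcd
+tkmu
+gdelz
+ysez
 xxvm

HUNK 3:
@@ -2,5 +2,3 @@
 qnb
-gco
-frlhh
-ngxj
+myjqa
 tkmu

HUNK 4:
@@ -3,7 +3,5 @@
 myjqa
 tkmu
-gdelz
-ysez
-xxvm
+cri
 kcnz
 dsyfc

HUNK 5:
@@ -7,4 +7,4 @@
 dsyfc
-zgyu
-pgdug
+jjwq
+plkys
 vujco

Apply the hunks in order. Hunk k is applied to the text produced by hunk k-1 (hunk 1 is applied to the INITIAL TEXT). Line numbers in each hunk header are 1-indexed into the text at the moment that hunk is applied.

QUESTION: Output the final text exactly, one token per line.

Hunk 1: at line 6 remove [zeter,pthg] add [kcnz] -> 12 lines: sufyz qnb gco frlhh ngxj apkcd xxvm kcnz dsyfc zgyu pgdug vujco
Hunk 2: at line 5 remove [apkcd] add [tkmu,gdelz,ysez] -> 14 lines: sufyz qnb gco frlhh ngxj tkmu gdelz ysez xxvm kcnz dsyfc zgyu pgdug vujco
Hunk 3: at line 2 remove [gco,frlhh,ngxj] add [myjqa] -> 12 lines: sufyz qnb myjqa tkmu gdelz ysez xxvm kcnz dsyfc zgyu pgdug vujco
Hunk 4: at line 3 remove [gdelz,ysez,xxvm] add [cri] -> 10 lines: sufyz qnb myjqa tkmu cri kcnz dsyfc zgyu pgdug vujco
Hunk 5: at line 7 remove [zgyu,pgdug] add [jjwq,plkys] -> 10 lines: sufyz qnb myjqa tkmu cri kcnz dsyfc jjwq plkys vujco

Answer: sufyz
qnb
myjqa
tkmu
cri
kcnz
dsyfc
jjwq
plkys
vujco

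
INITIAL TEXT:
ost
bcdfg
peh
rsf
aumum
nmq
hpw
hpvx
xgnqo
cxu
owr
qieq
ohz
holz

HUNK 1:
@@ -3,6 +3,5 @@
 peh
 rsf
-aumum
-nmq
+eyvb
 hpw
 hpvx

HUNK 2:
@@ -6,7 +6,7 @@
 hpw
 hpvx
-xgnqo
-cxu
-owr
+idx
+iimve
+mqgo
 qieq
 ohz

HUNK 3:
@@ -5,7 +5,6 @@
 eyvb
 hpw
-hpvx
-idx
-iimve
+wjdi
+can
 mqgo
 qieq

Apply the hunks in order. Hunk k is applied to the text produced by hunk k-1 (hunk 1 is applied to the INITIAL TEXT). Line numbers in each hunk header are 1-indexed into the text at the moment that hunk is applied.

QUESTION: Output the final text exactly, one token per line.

Hunk 1: at line 3 remove [aumum,nmq] add [eyvb] -> 13 lines: ost bcdfg peh rsf eyvb hpw hpvx xgnqo cxu owr qieq ohz holz
Hunk 2: at line 6 remove [xgnqo,cxu,owr] add [idx,iimve,mqgo] -> 13 lines: ost bcdfg peh rsf eyvb hpw hpvx idx iimve mqgo qieq ohz holz
Hunk 3: at line 5 remove [hpvx,idx,iimve] add [wjdi,can] -> 12 lines: ost bcdfg peh rsf eyvb hpw wjdi can mqgo qieq ohz holz

Answer: ost
bcdfg
peh
rsf
eyvb
hpw
wjdi
can
mqgo
qieq
ohz
holz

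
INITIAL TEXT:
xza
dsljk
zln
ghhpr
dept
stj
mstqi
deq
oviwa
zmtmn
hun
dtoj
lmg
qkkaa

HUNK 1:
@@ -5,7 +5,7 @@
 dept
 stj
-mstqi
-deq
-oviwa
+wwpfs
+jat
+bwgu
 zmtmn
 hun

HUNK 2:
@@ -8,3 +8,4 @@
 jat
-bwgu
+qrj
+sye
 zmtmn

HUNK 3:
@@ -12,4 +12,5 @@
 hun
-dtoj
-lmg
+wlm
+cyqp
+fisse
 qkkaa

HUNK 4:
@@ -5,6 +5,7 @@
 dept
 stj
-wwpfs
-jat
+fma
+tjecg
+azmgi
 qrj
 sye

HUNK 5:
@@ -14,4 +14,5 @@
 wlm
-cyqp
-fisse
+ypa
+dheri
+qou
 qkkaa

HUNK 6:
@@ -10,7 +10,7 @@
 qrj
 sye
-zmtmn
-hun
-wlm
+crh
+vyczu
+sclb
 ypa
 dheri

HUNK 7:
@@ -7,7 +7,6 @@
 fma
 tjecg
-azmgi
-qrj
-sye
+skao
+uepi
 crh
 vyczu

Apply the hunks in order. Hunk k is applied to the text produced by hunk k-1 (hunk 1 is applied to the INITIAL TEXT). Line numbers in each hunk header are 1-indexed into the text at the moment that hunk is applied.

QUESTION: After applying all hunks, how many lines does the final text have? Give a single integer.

Hunk 1: at line 5 remove [mstqi,deq,oviwa] add [wwpfs,jat,bwgu] -> 14 lines: xza dsljk zln ghhpr dept stj wwpfs jat bwgu zmtmn hun dtoj lmg qkkaa
Hunk 2: at line 8 remove [bwgu] add [qrj,sye] -> 15 lines: xza dsljk zln ghhpr dept stj wwpfs jat qrj sye zmtmn hun dtoj lmg qkkaa
Hunk 3: at line 12 remove [dtoj,lmg] add [wlm,cyqp,fisse] -> 16 lines: xza dsljk zln ghhpr dept stj wwpfs jat qrj sye zmtmn hun wlm cyqp fisse qkkaa
Hunk 4: at line 5 remove [wwpfs,jat] add [fma,tjecg,azmgi] -> 17 lines: xza dsljk zln ghhpr dept stj fma tjecg azmgi qrj sye zmtmn hun wlm cyqp fisse qkkaa
Hunk 5: at line 14 remove [cyqp,fisse] add [ypa,dheri,qou] -> 18 lines: xza dsljk zln ghhpr dept stj fma tjecg azmgi qrj sye zmtmn hun wlm ypa dheri qou qkkaa
Hunk 6: at line 10 remove [zmtmn,hun,wlm] add [crh,vyczu,sclb] -> 18 lines: xza dsljk zln ghhpr dept stj fma tjecg azmgi qrj sye crh vyczu sclb ypa dheri qou qkkaa
Hunk 7: at line 7 remove [azmgi,qrj,sye] add [skao,uepi] -> 17 lines: xza dsljk zln ghhpr dept stj fma tjecg skao uepi crh vyczu sclb ypa dheri qou qkkaa
Final line count: 17

Answer: 17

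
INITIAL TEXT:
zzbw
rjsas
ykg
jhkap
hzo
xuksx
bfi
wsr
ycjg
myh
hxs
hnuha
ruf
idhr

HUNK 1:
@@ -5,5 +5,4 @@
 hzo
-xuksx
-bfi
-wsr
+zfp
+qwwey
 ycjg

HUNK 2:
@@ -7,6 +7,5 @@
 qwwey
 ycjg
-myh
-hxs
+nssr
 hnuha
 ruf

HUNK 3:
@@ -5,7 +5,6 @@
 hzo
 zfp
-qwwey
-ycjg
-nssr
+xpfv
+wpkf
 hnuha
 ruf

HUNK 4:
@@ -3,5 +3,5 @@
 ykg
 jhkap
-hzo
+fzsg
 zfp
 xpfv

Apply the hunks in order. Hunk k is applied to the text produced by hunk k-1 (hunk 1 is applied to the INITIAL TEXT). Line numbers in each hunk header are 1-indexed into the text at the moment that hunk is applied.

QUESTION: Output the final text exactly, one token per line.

Hunk 1: at line 5 remove [xuksx,bfi,wsr] add [zfp,qwwey] -> 13 lines: zzbw rjsas ykg jhkap hzo zfp qwwey ycjg myh hxs hnuha ruf idhr
Hunk 2: at line 7 remove [myh,hxs] add [nssr] -> 12 lines: zzbw rjsas ykg jhkap hzo zfp qwwey ycjg nssr hnuha ruf idhr
Hunk 3: at line 5 remove [qwwey,ycjg,nssr] add [xpfv,wpkf] -> 11 lines: zzbw rjsas ykg jhkap hzo zfp xpfv wpkf hnuha ruf idhr
Hunk 4: at line 3 remove [hzo] add [fzsg] -> 11 lines: zzbw rjsas ykg jhkap fzsg zfp xpfv wpkf hnuha ruf idhr

Answer: zzbw
rjsas
ykg
jhkap
fzsg
zfp
xpfv
wpkf
hnuha
ruf
idhr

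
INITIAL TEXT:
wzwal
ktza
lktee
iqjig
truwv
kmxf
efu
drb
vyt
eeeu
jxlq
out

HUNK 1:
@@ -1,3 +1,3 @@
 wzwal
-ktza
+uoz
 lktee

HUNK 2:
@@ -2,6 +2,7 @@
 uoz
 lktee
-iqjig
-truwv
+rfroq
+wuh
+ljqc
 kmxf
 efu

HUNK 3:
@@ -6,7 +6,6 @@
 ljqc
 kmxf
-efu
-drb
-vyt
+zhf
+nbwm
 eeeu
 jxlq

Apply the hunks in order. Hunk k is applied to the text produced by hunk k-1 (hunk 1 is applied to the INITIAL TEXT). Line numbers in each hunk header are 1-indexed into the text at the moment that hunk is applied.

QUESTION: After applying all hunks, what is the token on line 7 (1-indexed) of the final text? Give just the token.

Answer: kmxf

Derivation:
Hunk 1: at line 1 remove [ktza] add [uoz] -> 12 lines: wzwal uoz lktee iqjig truwv kmxf efu drb vyt eeeu jxlq out
Hunk 2: at line 2 remove [iqjig,truwv] add [rfroq,wuh,ljqc] -> 13 lines: wzwal uoz lktee rfroq wuh ljqc kmxf efu drb vyt eeeu jxlq out
Hunk 3: at line 6 remove [efu,drb,vyt] add [zhf,nbwm] -> 12 lines: wzwal uoz lktee rfroq wuh ljqc kmxf zhf nbwm eeeu jxlq out
Final line 7: kmxf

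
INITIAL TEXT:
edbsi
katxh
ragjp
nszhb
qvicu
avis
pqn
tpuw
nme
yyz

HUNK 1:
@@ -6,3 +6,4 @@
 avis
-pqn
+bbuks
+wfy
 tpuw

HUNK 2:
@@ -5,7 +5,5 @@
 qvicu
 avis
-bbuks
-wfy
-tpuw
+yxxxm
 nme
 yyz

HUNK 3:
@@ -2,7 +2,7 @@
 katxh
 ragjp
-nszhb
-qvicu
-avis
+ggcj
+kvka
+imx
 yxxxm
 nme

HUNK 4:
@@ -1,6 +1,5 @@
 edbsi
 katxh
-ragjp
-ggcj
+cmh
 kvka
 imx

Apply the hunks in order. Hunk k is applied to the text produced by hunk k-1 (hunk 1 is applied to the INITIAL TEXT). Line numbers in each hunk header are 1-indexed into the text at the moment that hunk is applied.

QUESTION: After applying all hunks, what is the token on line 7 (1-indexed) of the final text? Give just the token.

Answer: nme

Derivation:
Hunk 1: at line 6 remove [pqn] add [bbuks,wfy] -> 11 lines: edbsi katxh ragjp nszhb qvicu avis bbuks wfy tpuw nme yyz
Hunk 2: at line 5 remove [bbuks,wfy,tpuw] add [yxxxm] -> 9 lines: edbsi katxh ragjp nszhb qvicu avis yxxxm nme yyz
Hunk 3: at line 2 remove [nszhb,qvicu,avis] add [ggcj,kvka,imx] -> 9 lines: edbsi katxh ragjp ggcj kvka imx yxxxm nme yyz
Hunk 4: at line 1 remove [ragjp,ggcj] add [cmh] -> 8 lines: edbsi katxh cmh kvka imx yxxxm nme yyz
Final line 7: nme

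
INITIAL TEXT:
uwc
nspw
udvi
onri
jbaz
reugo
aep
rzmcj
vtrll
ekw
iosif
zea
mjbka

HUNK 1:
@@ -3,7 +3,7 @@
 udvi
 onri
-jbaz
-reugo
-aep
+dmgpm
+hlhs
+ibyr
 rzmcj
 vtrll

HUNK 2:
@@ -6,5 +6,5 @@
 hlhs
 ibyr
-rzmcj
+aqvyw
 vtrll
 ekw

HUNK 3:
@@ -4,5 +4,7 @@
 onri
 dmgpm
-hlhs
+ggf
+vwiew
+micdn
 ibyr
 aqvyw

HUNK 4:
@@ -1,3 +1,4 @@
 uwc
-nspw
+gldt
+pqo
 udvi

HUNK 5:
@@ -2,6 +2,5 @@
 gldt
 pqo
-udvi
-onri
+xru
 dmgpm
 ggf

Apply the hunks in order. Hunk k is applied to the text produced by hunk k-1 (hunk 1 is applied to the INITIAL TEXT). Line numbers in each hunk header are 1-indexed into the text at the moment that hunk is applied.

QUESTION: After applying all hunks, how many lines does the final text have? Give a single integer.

Answer: 15

Derivation:
Hunk 1: at line 3 remove [jbaz,reugo,aep] add [dmgpm,hlhs,ibyr] -> 13 lines: uwc nspw udvi onri dmgpm hlhs ibyr rzmcj vtrll ekw iosif zea mjbka
Hunk 2: at line 6 remove [rzmcj] add [aqvyw] -> 13 lines: uwc nspw udvi onri dmgpm hlhs ibyr aqvyw vtrll ekw iosif zea mjbka
Hunk 3: at line 4 remove [hlhs] add [ggf,vwiew,micdn] -> 15 lines: uwc nspw udvi onri dmgpm ggf vwiew micdn ibyr aqvyw vtrll ekw iosif zea mjbka
Hunk 4: at line 1 remove [nspw] add [gldt,pqo] -> 16 lines: uwc gldt pqo udvi onri dmgpm ggf vwiew micdn ibyr aqvyw vtrll ekw iosif zea mjbka
Hunk 5: at line 2 remove [udvi,onri] add [xru] -> 15 lines: uwc gldt pqo xru dmgpm ggf vwiew micdn ibyr aqvyw vtrll ekw iosif zea mjbka
Final line count: 15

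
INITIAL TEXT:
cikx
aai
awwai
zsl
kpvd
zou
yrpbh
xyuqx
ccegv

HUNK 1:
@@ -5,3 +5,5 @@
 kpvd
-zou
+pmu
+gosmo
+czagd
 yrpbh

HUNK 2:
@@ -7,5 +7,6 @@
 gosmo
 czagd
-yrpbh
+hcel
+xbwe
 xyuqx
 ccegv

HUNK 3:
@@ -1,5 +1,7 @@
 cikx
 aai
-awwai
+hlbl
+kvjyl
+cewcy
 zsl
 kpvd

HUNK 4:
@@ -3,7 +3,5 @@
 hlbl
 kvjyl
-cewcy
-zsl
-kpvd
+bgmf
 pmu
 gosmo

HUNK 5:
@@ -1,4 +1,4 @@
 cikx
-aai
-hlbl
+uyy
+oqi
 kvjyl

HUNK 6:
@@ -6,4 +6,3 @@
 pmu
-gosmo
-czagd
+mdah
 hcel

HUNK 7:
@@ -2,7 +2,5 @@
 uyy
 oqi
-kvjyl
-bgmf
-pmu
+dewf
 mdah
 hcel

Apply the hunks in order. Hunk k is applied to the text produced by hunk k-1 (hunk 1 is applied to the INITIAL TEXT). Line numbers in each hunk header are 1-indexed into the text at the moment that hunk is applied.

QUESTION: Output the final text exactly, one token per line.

Answer: cikx
uyy
oqi
dewf
mdah
hcel
xbwe
xyuqx
ccegv

Derivation:
Hunk 1: at line 5 remove [zou] add [pmu,gosmo,czagd] -> 11 lines: cikx aai awwai zsl kpvd pmu gosmo czagd yrpbh xyuqx ccegv
Hunk 2: at line 7 remove [yrpbh] add [hcel,xbwe] -> 12 lines: cikx aai awwai zsl kpvd pmu gosmo czagd hcel xbwe xyuqx ccegv
Hunk 3: at line 1 remove [awwai] add [hlbl,kvjyl,cewcy] -> 14 lines: cikx aai hlbl kvjyl cewcy zsl kpvd pmu gosmo czagd hcel xbwe xyuqx ccegv
Hunk 4: at line 3 remove [cewcy,zsl,kpvd] add [bgmf] -> 12 lines: cikx aai hlbl kvjyl bgmf pmu gosmo czagd hcel xbwe xyuqx ccegv
Hunk 5: at line 1 remove [aai,hlbl] add [uyy,oqi] -> 12 lines: cikx uyy oqi kvjyl bgmf pmu gosmo czagd hcel xbwe xyuqx ccegv
Hunk 6: at line 6 remove [gosmo,czagd] add [mdah] -> 11 lines: cikx uyy oqi kvjyl bgmf pmu mdah hcel xbwe xyuqx ccegv
Hunk 7: at line 2 remove [kvjyl,bgmf,pmu] add [dewf] -> 9 lines: cikx uyy oqi dewf mdah hcel xbwe xyuqx ccegv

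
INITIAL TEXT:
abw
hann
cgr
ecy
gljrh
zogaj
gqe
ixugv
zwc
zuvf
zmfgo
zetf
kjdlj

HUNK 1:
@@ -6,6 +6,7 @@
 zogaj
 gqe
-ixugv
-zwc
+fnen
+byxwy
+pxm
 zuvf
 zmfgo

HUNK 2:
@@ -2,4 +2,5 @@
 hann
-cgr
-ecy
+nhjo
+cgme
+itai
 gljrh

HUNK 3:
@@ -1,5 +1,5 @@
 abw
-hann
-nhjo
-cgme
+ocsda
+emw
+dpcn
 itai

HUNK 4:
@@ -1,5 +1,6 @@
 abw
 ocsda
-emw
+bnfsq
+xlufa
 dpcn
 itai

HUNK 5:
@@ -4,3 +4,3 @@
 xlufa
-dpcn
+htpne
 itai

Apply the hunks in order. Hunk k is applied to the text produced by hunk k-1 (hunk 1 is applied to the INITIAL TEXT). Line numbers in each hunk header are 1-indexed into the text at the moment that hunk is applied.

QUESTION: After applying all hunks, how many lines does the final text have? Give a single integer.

Hunk 1: at line 6 remove [ixugv,zwc] add [fnen,byxwy,pxm] -> 14 lines: abw hann cgr ecy gljrh zogaj gqe fnen byxwy pxm zuvf zmfgo zetf kjdlj
Hunk 2: at line 2 remove [cgr,ecy] add [nhjo,cgme,itai] -> 15 lines: abw hann nhjo cgme itai gljrh zogaj gqe fnen byxwy pxm zuvf zmfgo zetf kjdlj
Hunk 3: at line 1 remove [hann,nhjo,cgme] add [ocsda,emw,dpcn] -> 15 lines: abw ocsda emw dpcn itai gljrh zogaj gqe fnen byxwy pxm zuvf zmfgo zetf kjdlj
Hunk 4: at line 1 remove [emw] add [bnfsq,xlufa] -> 16 lines: abw ocsda bnfsq xlufa dpcn itai gljrh zogaj gqe fnen byxwy pxm zuvf zmfgo zetf kjdlj
Hunk 5: at line 4 remove [dpcn] add [htpne] -> 16 lines: abw ocsda bnfsq xlufa htpne itai gljrh zogaj gqe fnen byxwy pxm zuvf zmfgo zetf kjdlj
Final line count: 16

Answer: 16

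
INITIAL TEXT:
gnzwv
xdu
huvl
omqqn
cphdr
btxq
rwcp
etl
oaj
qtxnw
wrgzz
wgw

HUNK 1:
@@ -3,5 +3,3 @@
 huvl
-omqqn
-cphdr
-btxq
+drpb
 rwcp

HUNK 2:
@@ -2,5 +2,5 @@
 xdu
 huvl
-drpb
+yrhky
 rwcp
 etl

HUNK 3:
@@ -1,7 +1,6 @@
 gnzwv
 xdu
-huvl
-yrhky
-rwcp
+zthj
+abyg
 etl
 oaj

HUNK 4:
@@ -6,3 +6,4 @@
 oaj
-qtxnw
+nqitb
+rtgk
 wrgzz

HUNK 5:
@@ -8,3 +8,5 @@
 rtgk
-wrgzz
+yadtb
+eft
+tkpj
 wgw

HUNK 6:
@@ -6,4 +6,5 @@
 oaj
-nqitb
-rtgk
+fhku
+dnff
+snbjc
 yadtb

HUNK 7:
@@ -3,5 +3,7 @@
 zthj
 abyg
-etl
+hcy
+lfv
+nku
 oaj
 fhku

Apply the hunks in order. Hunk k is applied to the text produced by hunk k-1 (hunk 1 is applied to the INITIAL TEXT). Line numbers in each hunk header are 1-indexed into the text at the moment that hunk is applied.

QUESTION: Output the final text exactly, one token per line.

Answer: gnzwv
xdu
zthj
abyg
hcy
lfv
nku
oaj
fhku
dnff
snbjc
yadtb
eft
tkpj
wgw

Derivation:
Hunk 1: at line 3 remove [omqqn,cphdr,btxq] add [drpb] -> 10 lines: gnzwv xdu huvl drpb rwcp etl oaj qtxnw wrgzz wgw
Hunk 2: at line 2 remove [drpb] add [yrhky] -> 10 lines: gnzwv xdu huvl yrhky rwcp etl oaj qtxnw wrgzz wgw
Hunk 3: at line 1 remove [huvl,yrhky,rwcp] add [zthj,abyg] -> 9 lines: gnzwv xdu zthj abyg etl oaj qtxnw wrgzz wgw
Hunk 4: at line 6 remove [qtxnw] add [nqitb,rtgk] -> 10 lines: gnzwv xdu zthj abyg etl oaj nqitb rtgk wrgzz wgw
Hunk 5: at line 8 remove [wrgzz] add [yadtb,eft,tkpj] -> 12 lines: gnzwv xdu zthj abyg etl oaj nqitb rtgk yadtb eft tkpj wgw
Hunk 6: at line 6 remove [nqitb,rtgk] add [fhku,dnff,snbjc] -> 13 lines: gnzwv xdu zthj abyg etl oaj fhku dnff snbjc yadtb eft tkpj wgw
Hunk 7: at line 3 remove [etl] add [hcy,lfv,nku] -> 15 lines: gnzwv xdu zthj abyg hcy lfv nku oaj fhku dnff snbjc yadtb eft tkpj wgw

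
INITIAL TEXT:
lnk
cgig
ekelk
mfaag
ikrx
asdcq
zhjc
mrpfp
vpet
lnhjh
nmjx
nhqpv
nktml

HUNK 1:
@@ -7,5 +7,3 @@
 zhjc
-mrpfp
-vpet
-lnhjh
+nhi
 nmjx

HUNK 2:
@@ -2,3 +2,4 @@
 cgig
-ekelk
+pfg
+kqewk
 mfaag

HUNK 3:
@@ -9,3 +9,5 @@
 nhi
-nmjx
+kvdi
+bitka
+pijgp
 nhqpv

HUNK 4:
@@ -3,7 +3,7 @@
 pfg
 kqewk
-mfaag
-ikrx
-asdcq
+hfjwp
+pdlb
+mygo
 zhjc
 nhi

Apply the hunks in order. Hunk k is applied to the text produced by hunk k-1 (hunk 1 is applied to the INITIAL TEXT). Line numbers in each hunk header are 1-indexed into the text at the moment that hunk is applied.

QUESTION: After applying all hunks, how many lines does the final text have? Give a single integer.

Hunk 1: at line 7 remove [mrpfp,vpet,lnhjh] add [nhi] -> 11 lines: lnk cgig ekelk mfaag ikrx asdcq zhjc nhi nmjx nhqpv nktml
Hunk 2: at line 2 remove [ekelk] add [pfg,kqewk] -> 12 lines: lnk cgig pfg kqewk mfaag ikrx asdcq zhjc nhi nmjx nhqpv nktml
Hunk 3: at line 9 remove [nmjx] add [kvdi,bitka,pijgp] -> 14 lines: lnk cgig pfg kqewk mfaag ikrx asdcq zhjc nhi kvdi bitka pijgp nhqpv nktml
Hunk 4: at line 3 remove [mfaag,ikrx,asdcq] add [hfjwp,pdlb,mygo] -> 14 lines: lnk cgig pfg kqewk hfjwp pdlb mygo zhjc nhi kvdi bitka pijgp nhqpv nktml
Final line count: 14

Answer: 14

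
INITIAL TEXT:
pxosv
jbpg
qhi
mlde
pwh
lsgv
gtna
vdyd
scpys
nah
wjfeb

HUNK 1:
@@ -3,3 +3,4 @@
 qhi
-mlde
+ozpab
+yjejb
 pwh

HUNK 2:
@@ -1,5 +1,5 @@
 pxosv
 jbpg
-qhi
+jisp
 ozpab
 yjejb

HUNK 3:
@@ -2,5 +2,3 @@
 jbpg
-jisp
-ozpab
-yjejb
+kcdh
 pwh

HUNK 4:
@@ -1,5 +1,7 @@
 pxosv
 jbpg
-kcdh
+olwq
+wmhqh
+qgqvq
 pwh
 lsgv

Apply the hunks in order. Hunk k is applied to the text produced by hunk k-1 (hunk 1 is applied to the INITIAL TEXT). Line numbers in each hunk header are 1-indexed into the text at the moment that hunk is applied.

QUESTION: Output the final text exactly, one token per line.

Answer: pxosv
jbpg
olwq
wmhqh
qgqvq
pwh
lsgv
gtna
vdyd
scpys
nah
wjfeb

Derivation:
Hunk 1: at line 3 remove [mlde] add [ozpab,yjejb] -> 12 lines: pxosv jbpg qhi ozpab yjejb pwh lsgv gtna vdyd scpys nah wjfeb
Hunk 2: at line 1 remove [qhi] add [jisp] -> 12 lines: pxosv jbpg jisp ozpab yjejb pwh lsgv gtna vdyd scpys nah wjfeb
Hunk 3: at line 2 remove [jisp,ozpab,yjejb] add [kcdh] -> 10 lines: pxosv jbpg kcdh pwh lsgv gtna vdyd scpys nah wjfeb
Hunk 4: at line 1 remove [kcdh] add [olwq,wmhqh,qgqvq] -> 12 lines: pxosv jbpg olwq wmhqh qgqvq pwh lsgv gtna vdyd scpys nah wjfeb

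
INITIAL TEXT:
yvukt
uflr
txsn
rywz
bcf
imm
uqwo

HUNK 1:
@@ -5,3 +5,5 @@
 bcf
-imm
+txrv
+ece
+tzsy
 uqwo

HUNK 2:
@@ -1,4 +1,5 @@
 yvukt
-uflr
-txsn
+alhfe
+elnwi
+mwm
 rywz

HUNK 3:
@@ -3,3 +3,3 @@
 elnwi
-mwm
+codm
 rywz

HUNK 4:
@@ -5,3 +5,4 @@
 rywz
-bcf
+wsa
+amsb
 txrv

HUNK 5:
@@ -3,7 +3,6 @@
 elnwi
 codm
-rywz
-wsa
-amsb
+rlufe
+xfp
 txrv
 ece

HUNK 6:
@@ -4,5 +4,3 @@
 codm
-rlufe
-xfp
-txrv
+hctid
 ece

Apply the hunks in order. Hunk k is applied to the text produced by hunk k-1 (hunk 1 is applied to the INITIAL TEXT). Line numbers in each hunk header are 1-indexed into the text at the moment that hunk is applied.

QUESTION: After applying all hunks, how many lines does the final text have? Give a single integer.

Hunk 1: at line 5 remove [imm] add [txrv,ece,tzsy] -> 9 lines: yvukt uflr txsn rywz bcf txrv ece tzsy uqwo
Hunk 2: at line 1 remove [uflr,txsn] add [alhfe,elnwi,mwm] -> 10 lines: yvukt alhfe elnwi mwm rywz bcf txrv ece tzsy uqwo
Hunk 3: at line 3 remove [mwm] add [codm] -> 10 lines: yvukt alhfe elnwi codm rywz bcf txrv ece tzsy uqwo
Hunk 4: at line 5 remove [bcf] add [wsa,amsb] -> 11 lines: yvukt alhfe elnwi codm rywz wsa amsb txrv ece tzsy uqwo
Hunk 5: at line 3 remove [rywz,wsa,amsb] add [rlufe,xfp] -> 10 lines: yvukt alhfe elnwi codm rlufe xfp txrv ece tzsy uqwo
Hunk 6: at line 4 remove [rlufe,xfp,txrv] add [hctid] -> 8 lines: yvukt alhfe elnwi codm hctid ece tzsy uqwo
Final line count: 8

Answer: 8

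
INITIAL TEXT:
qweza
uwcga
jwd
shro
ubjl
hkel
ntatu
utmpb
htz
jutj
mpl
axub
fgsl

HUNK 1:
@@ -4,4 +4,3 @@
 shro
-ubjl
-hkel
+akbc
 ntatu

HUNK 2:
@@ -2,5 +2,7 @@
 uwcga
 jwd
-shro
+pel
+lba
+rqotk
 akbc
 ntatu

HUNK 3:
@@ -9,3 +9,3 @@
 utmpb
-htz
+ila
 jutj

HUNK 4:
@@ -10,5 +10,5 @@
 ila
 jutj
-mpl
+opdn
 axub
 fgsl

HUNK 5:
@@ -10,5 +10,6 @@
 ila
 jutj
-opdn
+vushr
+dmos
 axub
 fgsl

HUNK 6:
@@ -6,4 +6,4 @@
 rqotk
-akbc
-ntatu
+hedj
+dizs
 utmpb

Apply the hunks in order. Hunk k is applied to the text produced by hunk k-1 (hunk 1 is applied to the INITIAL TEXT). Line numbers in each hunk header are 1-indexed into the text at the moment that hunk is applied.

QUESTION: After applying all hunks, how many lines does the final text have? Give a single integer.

Hunk 1: at line 4 remove [ubjl,hkel] add [akbc] -> 12 lines: qweza uwcga jwd shro akbc ntatu utmpb htz jutj mpl axub fgsl
Hunk 2: at line 2 remove [shro] add [pel,lba,rqotk] -> 14 lines: qweza uwcga jwd pel lba rqotk akbc ntatu utmpb htz jutj mpl axub fgsl
Hunk 3: at line 9 remove [htz] add [ila] -> 14 lines: qweza uwcga jwd pel lba rqotk akbc ntatu utmpb ila jutj mpl axub fgsl
Hunk 4: at line 10 remove [mpl] add [opdn] -> 14 lines: qweza uwcga jwd pel lba rqotk akbc ntatu utmpb ila jutj opdn axub fgsl
Hunk 5: at line 10 remove [opdn] add [vushr,dmos] -> 15 lines: qweza uwcga jwd pel lba rqotk akbc ntatu utmpb ila jutj vushr dmos axub fgsl
Hunk 6: at line 6 remove [akbc,ntatu] add [hedj,dizs] -> 15 lines: qweza uwcga jwd pel lba rqotk hedj dizs utmpb ila jutj vushr dmos axub fgsl
Final line count: 15

Answer: 15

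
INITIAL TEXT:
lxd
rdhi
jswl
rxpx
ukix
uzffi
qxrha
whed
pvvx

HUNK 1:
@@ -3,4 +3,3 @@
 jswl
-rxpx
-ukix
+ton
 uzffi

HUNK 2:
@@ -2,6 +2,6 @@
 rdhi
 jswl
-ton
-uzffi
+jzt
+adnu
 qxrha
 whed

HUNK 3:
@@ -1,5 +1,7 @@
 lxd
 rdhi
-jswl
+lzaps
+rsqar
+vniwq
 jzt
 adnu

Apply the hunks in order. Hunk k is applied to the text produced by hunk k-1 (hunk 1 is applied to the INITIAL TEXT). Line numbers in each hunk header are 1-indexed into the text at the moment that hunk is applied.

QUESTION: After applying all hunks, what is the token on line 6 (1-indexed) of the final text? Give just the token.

Hunk 1: at line 3 remove [rxpx,ukix] add [ton] -> 8 lines: lxd rdhi jswl ton uzffi qxrha whed pvvx
Hunk 2: at line 2 remove [ton,uzffi] add [jzt,adnu] -> 8 lines: lxd rdhi jswl jzt adnu qxrha whed pvvx
Hunk 3: at line 1 remove [jswl] add [lzaps,rsqar,vniwq] -> 10 lines: lxd rdhi lzaps rsqar vniwq jzt adnu qxrha whed pvvx
Final line 6: jzt

Answer: jzt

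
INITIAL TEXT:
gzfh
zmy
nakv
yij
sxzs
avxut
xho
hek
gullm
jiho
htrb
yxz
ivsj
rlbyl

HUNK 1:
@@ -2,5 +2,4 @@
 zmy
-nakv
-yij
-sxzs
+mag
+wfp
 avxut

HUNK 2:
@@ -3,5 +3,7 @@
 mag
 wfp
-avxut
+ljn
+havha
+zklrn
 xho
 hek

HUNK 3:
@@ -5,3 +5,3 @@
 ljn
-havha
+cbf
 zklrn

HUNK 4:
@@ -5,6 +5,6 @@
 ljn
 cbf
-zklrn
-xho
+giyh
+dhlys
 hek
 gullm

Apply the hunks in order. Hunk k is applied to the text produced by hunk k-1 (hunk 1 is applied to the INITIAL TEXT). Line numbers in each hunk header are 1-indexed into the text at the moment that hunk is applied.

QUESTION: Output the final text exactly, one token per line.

Answer: gzfh
zmy
mag
wfp
ljn
cbf
giyh
dhlys
hek
gullm
jiho
htrb
yxz
ivsj
rlbyl

Derivation:
Hunk 1: at line 2 remove [nakv,yij,sxzs] add [mag,wfp] -> 13 lines: gzfh zmy mag wfp avxut xho hek gullm jiho htrb yxz ivsj rlbyl
Hunk 2: at line 3 remove [avxut] add [ljn,havha,zklrn] -> 15 lines: gzfh zmy mag wfp ljn havha zklrn xho hek gullm jiho htrb yxz ivsj rlbyl
Hunk 3: at line 5 remove [havha] add [cbf] -> 15 lines: gzfh zmy mag wfp ljn cbf zklrn xho hek gullm jiho htrb yxz ivsj rlbyl
Hunk 4: at line 5 remove [zklrn,xho] add [giyh,dhlys] -> 15 lines: gzfh zmy mag wfp ljn cbf giyh dhlys hek gullm jiho htrb yxz ivsj rlbyl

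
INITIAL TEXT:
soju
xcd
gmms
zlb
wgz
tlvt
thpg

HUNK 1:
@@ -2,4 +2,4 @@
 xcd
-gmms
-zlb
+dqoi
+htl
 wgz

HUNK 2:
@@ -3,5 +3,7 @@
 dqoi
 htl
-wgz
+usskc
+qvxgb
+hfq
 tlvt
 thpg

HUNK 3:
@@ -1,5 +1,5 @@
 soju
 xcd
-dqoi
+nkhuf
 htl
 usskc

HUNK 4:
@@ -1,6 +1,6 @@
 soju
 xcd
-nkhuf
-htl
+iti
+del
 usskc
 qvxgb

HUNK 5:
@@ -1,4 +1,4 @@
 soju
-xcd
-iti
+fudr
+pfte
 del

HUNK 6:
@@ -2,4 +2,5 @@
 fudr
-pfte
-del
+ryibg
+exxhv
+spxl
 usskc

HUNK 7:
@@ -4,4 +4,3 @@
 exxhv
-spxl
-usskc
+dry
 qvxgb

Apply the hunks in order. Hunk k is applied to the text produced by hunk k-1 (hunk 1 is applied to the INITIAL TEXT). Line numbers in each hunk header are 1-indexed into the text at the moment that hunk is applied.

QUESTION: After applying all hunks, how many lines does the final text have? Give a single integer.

Hunk 1: at line 2 remove [gmms,zlb] add [dqoi,htl] -> 7 lines: soju xcd dqoi htl wgz tlvt thpg
Hunk 2: at line 3 remove [wgz] add [usskc,qvxgb,hfq] -> 9 lines: soju xcd dqoi htl usskc qvxgb hfq tlvt thpg
Hunk 3: at line 1 remove [dqoi] add [nkhuf] -> 9 lines: soju xcd nkhuf htl usskc qvxgb hfq tlvt thpg
Hunk 4: at line 1 remove [nkhuf,htl] add [iti,del] -> 9 lines: soju xcd iti del usskc qvxgb hfq tlvt thpg
Hunk 5: at line 1 remove [xcd,iti] add [fudr,pfte] -> 9 lines: soju fudr pfte del usskc qvxgb hfq tlvt thpg
Hunk 6: at line 2 remove [pfte,del] add [ryibg,exxhv,spxl] -> 10 lines: soju fudr ryibg exxhv spxl usskc qvxgb hfq tlvt thpg
Hunk 7: at line 4 remove [spxl,usskc] add [dry] -> 9 lines: soju fudr ryibg exxhv dry qvxgb hfq tlvt thpg
Final line count: 9

Answer: 9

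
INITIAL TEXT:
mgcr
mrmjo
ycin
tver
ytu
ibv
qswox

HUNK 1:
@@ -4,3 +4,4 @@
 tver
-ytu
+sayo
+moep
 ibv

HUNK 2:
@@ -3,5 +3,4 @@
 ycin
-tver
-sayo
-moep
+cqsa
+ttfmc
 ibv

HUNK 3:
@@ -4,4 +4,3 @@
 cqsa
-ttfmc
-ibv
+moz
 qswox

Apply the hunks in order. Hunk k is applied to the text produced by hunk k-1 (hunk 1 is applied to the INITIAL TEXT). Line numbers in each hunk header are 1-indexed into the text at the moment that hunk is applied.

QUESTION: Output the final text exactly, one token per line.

Hunk 1: at line 4 remove [ytu] add [sayo,moep] -> 8 lines: mgcr mrmjo ycin tver sayo moep ibv qswox
Hunk 2: at line 3 remove [tver,sayo,moep] add [cqsa,ttfmc] -> 7 lines: mgcr mrmjo ycin cqsa ttfmc ibv qswox
Hunk 3: at line 4 remove [ttfmc,ibv] add [moz] -> 6 lines: mgcr mrmjo ycin cqsa moz qswox

Answer: mgcr
mrmjo
ycin
cqsa
moz
qswox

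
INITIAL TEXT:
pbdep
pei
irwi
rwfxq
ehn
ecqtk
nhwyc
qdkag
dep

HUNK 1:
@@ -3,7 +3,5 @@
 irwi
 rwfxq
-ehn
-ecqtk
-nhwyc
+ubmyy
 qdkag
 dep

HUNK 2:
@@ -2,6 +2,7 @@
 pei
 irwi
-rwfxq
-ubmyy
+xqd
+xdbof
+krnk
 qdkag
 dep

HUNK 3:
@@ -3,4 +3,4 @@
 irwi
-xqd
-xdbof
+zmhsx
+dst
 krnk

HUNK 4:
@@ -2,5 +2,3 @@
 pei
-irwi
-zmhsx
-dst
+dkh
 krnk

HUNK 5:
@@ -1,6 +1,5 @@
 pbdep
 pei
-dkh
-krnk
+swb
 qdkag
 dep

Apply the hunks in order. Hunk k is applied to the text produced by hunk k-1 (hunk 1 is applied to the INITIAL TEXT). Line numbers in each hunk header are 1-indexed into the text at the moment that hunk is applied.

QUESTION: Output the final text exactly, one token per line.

Hunk 1: at line 3 remove [ehn,ecqtk,nhwyc] add [ubmyy] -> 7 lines: pbdep pei irwi rwfxq ubmyy qdkag dep
Hunk 2: at line 2 remove [rwfxq,ubmyy] add [xqd,xdbof,krnk] -> 8 lines: pbdep pei irwi xqd xdbof krnk qdkag dep
Hunk 3: at line 3 remove [xqd,xdbof] add [zmhsx,dst] -> 8 lines: pbdep pei irwi zmhsx dst krnk qdkag dep
Hunk 4: at line 2 remove [irwi,zmhsx,dst] add [dkh] -> 6 lines: pbdep pei dkh krnk qdkag dep
Hunk 5: at line 1 remove [dkh,krnk] add [swb] -> 5 lines: pbdep pei swb qdkag dep

Answer: pbdep
pei
swb
qdkag
dep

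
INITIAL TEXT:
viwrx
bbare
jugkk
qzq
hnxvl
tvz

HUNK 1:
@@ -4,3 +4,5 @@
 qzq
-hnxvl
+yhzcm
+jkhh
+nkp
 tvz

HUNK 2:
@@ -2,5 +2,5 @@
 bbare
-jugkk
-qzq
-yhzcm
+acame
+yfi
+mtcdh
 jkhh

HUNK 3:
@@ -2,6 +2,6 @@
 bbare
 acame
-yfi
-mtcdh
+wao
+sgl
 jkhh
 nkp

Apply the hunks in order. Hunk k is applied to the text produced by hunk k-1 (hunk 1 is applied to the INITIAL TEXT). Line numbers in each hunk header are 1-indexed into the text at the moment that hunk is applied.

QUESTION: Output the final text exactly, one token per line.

Hunk 1: at line 4 remove [hnxvl] add [yhzcm,jkhh,nkp] -> 8 lines: viwrx bbare jugkk qzq yhzcm jkhh nkp tvz
Hunk 2: at line 2 remove [jugkk,qzq,yhzcm] add [acame,yfi,mtcdh] -> 8 lines: viwrx bbare acame yfi mtcdh jkhh nkp tvz
Hunk 3: at line 2 remove [yfi,mtcdh] add [wao,sgl] -> 8 lines: viwrx bbare acame wao sgl jkhh nkp tvz

Answer: viwrx
bbare
acame
wao
sgl
jkhh
nkp
tvz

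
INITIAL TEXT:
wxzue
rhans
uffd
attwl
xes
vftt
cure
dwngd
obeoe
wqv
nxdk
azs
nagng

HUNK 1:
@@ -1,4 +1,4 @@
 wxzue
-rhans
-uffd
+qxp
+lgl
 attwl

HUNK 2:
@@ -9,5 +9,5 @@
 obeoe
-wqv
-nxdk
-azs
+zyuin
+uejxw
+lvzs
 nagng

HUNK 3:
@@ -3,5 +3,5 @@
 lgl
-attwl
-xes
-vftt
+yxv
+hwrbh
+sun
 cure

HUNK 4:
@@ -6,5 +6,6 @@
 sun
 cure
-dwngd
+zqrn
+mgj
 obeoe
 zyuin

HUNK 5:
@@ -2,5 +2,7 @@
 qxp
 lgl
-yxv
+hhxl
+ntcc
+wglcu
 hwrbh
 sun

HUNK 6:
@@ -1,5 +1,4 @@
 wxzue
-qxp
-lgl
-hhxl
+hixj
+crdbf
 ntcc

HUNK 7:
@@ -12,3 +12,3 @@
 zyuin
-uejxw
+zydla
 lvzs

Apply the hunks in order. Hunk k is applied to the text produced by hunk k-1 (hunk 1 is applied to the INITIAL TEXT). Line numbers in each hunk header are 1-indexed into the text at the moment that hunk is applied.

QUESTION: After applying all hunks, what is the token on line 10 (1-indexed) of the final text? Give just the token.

Answer: mgj

Derivation:
Hunk 1: at line 1 remove [rhans,uffd] add [qxp,lgl] -> 13 lines: wxzue qxp lgl attwl xes vftt cure dwngd obeoe wqv nxdk azs nagng
Hunk 2: at line 9 remove [wqv,nxdk,azs] add [zyuin,uejxw,lvzs] -> 13 lines: wxzue qxp lgl attwl xes vftt cure dwngd obeoe zyuin uejxw lvzs nagng
Hunk 3: at line 3 remove [attwl,xes,vftt] add [yxv,hwrbh,sun] -> 13 lines: wxzue qxp lgl yxv hwrbh sun cure dwngd obeoe zyuin uejxw lvzs nagng
Hunk 4: at line 6 remove [dwngd] add [zqrn,mgj] -> 14 lines: wxzue qxp lgl yxv hwrbh sun cure zqrn mgj obeoe zyuin uejxw lvzs nagng
Hunk 5: at line 2 remove [yxv] add [hhxl,ntcc,wglcu] -> 16 lines: wxzue qxp lgl hhxl ntcc wglcu hwrbh sun cure zqrn mgj obeoe zyuin uejxw lvzs nagng
Hunk 6: at line 1 remove [qxp,lgl,hhxl] add [hixj,crdbf] -> 15 lines: wxzue hixj crdbf ntcc wglcu hwrbh sun cure zqrn mgj obeoe zyuin uejxw lvzs nagng
Hunk 7: at line 12 remove [uejxw] add [zydla] -> 15 lines: wxzue hixj crdbf ntcc wglcu hwrbh sun cure zqrn mgj obeoe zyuin zydla lvzs nagng
Final line 10: mgj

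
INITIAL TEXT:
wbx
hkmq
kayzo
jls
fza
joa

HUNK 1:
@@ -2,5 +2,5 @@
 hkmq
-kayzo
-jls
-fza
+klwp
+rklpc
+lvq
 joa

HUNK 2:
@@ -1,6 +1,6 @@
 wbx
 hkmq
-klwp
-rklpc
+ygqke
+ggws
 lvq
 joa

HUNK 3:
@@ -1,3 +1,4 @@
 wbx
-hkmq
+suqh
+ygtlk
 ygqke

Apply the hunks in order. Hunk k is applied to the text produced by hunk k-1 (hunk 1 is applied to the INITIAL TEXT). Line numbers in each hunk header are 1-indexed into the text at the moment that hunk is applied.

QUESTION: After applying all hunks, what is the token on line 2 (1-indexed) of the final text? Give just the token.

Hunk 1: at line 2 remove [kayzo,jls,fza] add [klwp,rklpc,lvq] -> 6 lines: wbx hkmq klwp rklpc lvq joa
Hunk 2: at line 1 remove [klwp,rklpc] add [ygqke,ggws] -> 6 lines: wbx hkmq ygqke ggws lvq joa
Hunk 3: at line 1 remove [hkmq] add [suqh,ygtlk] -> 7 lines: wbx suqh ygtlk ygqke ggws lvq joa
Final line 2: suqh

Answer: suqh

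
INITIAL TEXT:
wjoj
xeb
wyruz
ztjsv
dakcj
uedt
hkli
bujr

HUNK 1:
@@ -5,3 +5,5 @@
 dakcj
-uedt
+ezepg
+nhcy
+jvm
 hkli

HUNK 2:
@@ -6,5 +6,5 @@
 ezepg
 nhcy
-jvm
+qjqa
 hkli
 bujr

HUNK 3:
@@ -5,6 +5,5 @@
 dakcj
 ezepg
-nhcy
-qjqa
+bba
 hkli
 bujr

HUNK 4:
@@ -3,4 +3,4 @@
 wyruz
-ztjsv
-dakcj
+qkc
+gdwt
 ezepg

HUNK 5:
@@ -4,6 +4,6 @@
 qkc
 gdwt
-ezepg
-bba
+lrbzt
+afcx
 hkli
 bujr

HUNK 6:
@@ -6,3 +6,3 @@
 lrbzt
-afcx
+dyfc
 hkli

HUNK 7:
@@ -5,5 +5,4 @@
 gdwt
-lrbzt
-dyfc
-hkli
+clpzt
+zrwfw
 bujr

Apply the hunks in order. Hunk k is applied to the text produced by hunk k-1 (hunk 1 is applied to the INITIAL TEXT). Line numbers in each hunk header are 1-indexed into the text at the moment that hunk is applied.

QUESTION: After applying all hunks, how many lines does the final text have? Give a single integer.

Answer: 8

Derivation:
Hunk 1: at line 5 remove [uedt] add [ezepg,nhcy,jvm] -> 10 lines: wjoj xeb wyruz ztjsv dakcj ezepg nhcy jvm hkli bujr
Hunk 2: at line 6 remove [jvm] add [qjqa] -> 10 lines: wjoj xeb wyruz ztjsv dakcj ezepg nhcy qjqa hkli bujr
Hunk 3: at line 5 remove [nhcy,qjqa] add [bba] -> 9 lines: wjoj xeb wyruz ztjsv dakcj ezepg bba hkli bujr
Hunk 4: at line 3 remove [ztjsv,dakcj] add [qkc,gdwt] -> 9 lines: wjoj xeb wyruz qkc gdwt ezepg bba hkli bujr
Hunk 5: at line 4 remove [ezepg,bba] add [lrbzt,afcx] -> 9 lines: wjoj xeb wyruz qkc gdwt lrbzt afcx hkli bujr
Hunk 6: at line 6 remove [afcx] add [dyfc] -> 9 lines: wjoj xeb wyruz qkc gdwt lrbzt dyfc hkli bujr
Hunk 7: at line 5 remove [lrbzt,dyfc,hkli] add [clpzt,zrwfw] -> 8 lines: wjoj xeb wyruz qkc gdwt clpzt zrwfw bujr
Final line count: 8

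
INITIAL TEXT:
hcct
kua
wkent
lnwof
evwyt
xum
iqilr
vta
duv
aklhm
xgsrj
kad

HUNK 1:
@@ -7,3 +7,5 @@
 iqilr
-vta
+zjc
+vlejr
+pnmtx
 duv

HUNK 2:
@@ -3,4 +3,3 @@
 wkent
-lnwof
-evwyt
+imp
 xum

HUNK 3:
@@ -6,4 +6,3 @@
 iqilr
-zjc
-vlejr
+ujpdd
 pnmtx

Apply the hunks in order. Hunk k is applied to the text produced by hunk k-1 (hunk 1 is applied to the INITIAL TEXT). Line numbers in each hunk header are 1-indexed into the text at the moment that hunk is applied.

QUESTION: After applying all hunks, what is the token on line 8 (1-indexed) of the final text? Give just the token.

Answer: pnmtx

Derivation:
Hunk 1: at line 7 remove [vta] add [zjc,vlejr,pnmtx] -> 14 lines: hcct kua wkent lnwof evwyt xum iqilr zjc vlejr pnmtx duv aklhm xgsrj kad
Hunk 2: at line 3 remove [lnwof,evwyt] add [imp] -> 13 lines: hcct kua wkent imp xum iqilr zjc vlejr pnmtx duv aklhm xgsrj kad
Hunk 3: at line 6 remove [zjc,vlejr] add [ujpdd] -> 12 lines: hcct kua wkent imp xum iqilr ujpdd pnmtx duv aklhm xgsrj kad
Final line 8: pnmtx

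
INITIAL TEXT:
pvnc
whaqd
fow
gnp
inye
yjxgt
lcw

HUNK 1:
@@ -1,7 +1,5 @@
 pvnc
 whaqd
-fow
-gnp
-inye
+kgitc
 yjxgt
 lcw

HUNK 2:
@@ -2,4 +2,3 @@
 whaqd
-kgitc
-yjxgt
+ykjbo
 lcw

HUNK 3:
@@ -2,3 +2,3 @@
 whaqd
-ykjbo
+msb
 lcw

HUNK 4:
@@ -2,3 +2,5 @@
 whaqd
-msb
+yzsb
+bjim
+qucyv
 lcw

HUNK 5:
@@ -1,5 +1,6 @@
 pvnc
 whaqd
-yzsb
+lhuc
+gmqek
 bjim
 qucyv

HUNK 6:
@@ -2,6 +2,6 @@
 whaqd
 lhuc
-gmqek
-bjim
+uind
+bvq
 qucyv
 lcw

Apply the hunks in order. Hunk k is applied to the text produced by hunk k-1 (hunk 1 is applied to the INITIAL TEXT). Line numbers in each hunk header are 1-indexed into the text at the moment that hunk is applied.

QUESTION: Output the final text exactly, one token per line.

Answer: pvnc
whaqd
lhuc
uind
bvq
qucyv
lcw

Derivation:
Hunk 1: at line 1 remove [fow,gnp,inye] add [kgitc] -> 5 lines: pvnc whaqd kgitc yjxgt lcw
Hunk 2: at line 2 remove [kgitc,yjxgt] add [ykjbo] -> 4 lines: pvnc whaqd ykjbo lcw
Hunk 3: at line 2 remove [ykjbo] add [msb] -> 4 lines: pvnc whaqd msb lcw
Hunk 4: at line 2 remove [msb] add [yzsb,bjim,qucyv] -> 6 lines: pvnc whaqd yzsb bjim qucyv lcw
Hunk 5: at line 1 remove [yzsb] add [lhuc,gmqek] -> 7 lines: pvnc whaqd lhuc gmqek bjim qucyv lcw
Hunk 6: at line 2 remove [gmqek,bjim] add [uind,bvq] -> 7 lines: pvnc whaqd lhuc uind bvq qucyv lcw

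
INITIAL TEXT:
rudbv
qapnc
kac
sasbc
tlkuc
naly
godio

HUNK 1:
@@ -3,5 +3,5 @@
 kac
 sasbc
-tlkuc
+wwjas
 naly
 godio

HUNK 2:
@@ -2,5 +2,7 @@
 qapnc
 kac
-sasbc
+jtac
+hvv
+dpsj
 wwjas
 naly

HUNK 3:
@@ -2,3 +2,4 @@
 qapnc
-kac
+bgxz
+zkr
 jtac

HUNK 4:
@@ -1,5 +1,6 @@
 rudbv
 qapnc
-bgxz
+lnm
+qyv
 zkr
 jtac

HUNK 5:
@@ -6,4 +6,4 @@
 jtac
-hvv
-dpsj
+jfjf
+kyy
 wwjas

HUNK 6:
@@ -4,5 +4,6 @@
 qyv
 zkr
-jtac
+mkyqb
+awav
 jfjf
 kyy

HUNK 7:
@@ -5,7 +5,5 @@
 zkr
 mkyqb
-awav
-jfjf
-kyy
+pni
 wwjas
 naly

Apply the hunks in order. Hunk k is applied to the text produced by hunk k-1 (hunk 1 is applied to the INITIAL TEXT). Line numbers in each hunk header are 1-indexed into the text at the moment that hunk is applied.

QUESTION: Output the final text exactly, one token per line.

Answer: rudbv
qapnc
lnm
qyv
zkr
mkyqb
pni
wwjas
naly
godio

Derivation:
Hunk 1: at line 3 remove [tlkuc] add [wwjas] -> 7 lines: rudbv qapnc kac sasbc wwjas naly godio
Hunk 2: at line 2 remove [sasbc] add [jtac,hvv,dpsj] -> 9 lines: rudbv qapnc kac jtac hvv dpsj wwjas naly godio
Hunk 3: at line 2 remove [kac] add [bgxz,zkr] -> 10 lines: rudbv qapnc bgxz zkr jtac hvv dpsj wwjas naly godio
Hunk 4: at line 1 remove [bgxz] add [lnm,qyv] -> 11 lines: rudbv qapnc lnm qyv zkr jtac hvv dpsj wwjas naly godio
Hunk 5: at line 6 remove [hvv,dpsj] add [jfjf,kyy] -> 11 lines: rudbv qapnc lnm qyv zkr jtac jfjf kyy wwjas naly godio
Hunk 6: at line 4 remove [jtac] add [mkyqb,awav] -> 12 lines: rudbv qapnc lnm qyv zkr mkyqb awav jfjf kyy wwjas naly godio
Hunk 7: at line 5 remove [awav,jfjf,kyy] add [pni] -> 10 lines: rudbv qapnc lnm qyv zkr mkyqb pni wwjas naly godio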